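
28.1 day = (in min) 4.046e+04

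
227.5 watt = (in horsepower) 0.3051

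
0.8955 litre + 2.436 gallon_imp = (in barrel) 0.07529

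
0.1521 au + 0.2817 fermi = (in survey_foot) 7.465e+10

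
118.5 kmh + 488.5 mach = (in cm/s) 1.664e+07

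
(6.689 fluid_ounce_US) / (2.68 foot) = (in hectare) 2.422e-08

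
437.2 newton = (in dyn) 4.372e+07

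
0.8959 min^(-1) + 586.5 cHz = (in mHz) 5880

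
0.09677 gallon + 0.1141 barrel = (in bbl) 0.1164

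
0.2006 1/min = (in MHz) 3.343e-09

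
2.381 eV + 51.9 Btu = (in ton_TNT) 1.309e-05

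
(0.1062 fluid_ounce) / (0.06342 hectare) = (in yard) 5.416e-09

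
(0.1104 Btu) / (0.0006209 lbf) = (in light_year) 4.458e-12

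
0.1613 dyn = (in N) 1.613e-06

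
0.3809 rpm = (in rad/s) 0.03989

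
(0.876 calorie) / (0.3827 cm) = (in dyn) 9.577e+07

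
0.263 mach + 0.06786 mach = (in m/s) 112.7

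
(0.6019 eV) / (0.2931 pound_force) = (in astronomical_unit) 4.944e-31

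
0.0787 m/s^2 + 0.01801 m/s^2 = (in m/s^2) 0.09671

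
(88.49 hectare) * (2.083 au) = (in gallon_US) 7.284e+19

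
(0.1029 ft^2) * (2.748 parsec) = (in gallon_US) 2.141e+17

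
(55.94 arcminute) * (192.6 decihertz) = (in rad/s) 0.3134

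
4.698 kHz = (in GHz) 4.698e-06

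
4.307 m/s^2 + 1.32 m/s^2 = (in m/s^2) 5.627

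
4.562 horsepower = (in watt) 3402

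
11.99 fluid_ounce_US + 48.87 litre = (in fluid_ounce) 1664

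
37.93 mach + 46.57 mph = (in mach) 37.99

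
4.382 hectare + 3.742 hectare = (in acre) 20.07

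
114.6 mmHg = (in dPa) 1.528e+05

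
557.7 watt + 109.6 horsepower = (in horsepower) 110.3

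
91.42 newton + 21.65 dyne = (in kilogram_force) 9.322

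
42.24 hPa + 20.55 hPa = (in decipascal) 6.279e+04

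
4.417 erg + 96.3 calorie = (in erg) 4.029e+09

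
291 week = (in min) 2.933e+06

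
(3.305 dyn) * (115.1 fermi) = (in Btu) 3.606e-21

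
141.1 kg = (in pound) 311.1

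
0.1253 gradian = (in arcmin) 6.766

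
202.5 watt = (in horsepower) 0.2716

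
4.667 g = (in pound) 0.01029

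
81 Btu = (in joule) 8.546e+04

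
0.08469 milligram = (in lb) 1.867e-07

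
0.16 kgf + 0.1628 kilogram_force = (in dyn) 3.166e+05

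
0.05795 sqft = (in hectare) 5.384e-07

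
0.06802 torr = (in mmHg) 0.06802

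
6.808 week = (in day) 47.66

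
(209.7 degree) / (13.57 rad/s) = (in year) 8.552e-09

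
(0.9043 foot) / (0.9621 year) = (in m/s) 9.084e-09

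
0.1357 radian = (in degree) 7.775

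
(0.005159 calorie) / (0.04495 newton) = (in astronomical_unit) 3.21e-12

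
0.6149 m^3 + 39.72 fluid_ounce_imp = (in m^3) 0.616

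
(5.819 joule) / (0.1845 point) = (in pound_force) 2.01e+04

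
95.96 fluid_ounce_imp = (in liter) 2.727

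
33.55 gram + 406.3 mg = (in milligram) 3.396e+04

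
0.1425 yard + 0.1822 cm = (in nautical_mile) 7.134e-05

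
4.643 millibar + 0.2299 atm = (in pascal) 2.376e+04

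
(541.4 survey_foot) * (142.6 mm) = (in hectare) 0.002353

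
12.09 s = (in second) 12.09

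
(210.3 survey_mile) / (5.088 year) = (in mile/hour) 0.004718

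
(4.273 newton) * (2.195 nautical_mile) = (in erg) 1.737e+11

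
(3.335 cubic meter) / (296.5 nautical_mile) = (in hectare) 6.073e-10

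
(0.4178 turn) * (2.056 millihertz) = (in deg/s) 0.3092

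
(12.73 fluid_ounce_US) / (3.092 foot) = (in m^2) 0.0003995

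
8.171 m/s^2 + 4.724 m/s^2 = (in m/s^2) 12.89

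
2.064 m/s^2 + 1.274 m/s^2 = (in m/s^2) 3.338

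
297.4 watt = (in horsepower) 0.3988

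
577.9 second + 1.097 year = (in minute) 5.766e+05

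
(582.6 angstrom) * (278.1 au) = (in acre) 598.9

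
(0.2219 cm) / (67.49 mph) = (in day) 8.513e-10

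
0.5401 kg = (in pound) 1.191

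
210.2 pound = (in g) 9.535e+04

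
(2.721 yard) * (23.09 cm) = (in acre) 0.000142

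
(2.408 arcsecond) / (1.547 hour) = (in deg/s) 1.201e-07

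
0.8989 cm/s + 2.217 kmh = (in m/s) 0.6248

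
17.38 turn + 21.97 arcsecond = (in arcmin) 3.754e+05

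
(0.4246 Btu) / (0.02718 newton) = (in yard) 1.802e+04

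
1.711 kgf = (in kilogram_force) 1.711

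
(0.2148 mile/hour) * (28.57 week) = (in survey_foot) 5.444e+06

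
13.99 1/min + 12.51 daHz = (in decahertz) 12.53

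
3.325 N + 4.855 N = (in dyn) 8.18e+05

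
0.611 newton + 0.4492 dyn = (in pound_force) 0.1374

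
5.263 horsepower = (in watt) 3925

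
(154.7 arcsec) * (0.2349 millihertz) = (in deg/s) 1.009e-05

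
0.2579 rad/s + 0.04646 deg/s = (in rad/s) 0.2587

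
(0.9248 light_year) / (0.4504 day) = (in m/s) 2.248e+11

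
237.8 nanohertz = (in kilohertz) 2.378e-10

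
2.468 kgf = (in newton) 24.2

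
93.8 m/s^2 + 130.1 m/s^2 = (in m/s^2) 223.9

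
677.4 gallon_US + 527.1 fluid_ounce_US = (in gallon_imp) 567.5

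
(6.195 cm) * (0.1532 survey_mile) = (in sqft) 164.4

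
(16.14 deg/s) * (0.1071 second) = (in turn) 0.004802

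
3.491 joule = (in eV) 2.179e+19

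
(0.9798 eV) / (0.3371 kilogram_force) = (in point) 1.346e-16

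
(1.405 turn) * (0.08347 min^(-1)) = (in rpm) 0.1173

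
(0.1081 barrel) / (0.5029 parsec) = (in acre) 2.737e-22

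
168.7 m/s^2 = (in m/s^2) 168.7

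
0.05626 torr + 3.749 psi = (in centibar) 25.86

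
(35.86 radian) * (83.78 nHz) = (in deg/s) 0.0001721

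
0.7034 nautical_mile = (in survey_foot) 4274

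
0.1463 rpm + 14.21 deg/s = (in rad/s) 0.2633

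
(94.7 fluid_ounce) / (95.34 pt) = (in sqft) 0.8963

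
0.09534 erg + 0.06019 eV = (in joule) 9.534e-09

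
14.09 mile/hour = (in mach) 0.0185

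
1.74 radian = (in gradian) 110.8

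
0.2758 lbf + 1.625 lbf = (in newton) 8.455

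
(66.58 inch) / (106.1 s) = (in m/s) 0.01594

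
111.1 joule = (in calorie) 26.55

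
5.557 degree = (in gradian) 6.174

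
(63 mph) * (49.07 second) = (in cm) 1.382e+05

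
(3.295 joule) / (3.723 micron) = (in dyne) 8.85e+10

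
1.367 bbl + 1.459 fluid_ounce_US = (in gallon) 57.43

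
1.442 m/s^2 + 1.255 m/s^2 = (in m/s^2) 2.697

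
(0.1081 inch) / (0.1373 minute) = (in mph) 0.0007456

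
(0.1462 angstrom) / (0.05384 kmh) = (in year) 3.1e-17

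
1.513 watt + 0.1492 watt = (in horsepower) 0.002229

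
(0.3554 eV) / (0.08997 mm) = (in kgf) 6.454e-17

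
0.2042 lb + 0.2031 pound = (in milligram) 1.847e+05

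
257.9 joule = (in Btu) 0.2444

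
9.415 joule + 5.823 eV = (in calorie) 2.25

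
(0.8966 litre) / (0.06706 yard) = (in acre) 3.613e-06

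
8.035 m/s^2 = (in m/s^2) 8.035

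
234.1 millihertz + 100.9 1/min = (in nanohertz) 1.916e+09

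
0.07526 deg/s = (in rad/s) 0.001314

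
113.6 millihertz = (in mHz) 113.6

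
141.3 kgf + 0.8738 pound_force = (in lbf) 312.4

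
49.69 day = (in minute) 7.155e+04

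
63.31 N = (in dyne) 6.331e+06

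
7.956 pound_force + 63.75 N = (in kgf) 10.11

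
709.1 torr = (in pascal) 9.454e+04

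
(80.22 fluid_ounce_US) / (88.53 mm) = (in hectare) 2.68e-06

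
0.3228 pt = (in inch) 0.004483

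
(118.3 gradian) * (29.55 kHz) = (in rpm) 5.244e+05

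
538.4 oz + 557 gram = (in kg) 15.82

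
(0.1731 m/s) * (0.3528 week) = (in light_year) 3.904e-12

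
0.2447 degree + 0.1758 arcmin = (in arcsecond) 891.5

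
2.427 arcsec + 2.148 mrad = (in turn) 0.0003437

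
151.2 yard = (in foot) 453.6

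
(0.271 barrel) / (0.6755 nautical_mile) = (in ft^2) 0.0003707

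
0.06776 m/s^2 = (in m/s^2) 0.06776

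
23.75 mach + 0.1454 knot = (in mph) 1.809e+04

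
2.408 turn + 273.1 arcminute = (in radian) 15.21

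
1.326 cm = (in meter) 0.01326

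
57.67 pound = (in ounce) 922.7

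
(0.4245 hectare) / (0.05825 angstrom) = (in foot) 2.391e+15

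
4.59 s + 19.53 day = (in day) 19.53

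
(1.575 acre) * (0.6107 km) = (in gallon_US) 1.028e+09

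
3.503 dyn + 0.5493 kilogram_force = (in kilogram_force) 0.5493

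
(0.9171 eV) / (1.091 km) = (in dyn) 1.347e-17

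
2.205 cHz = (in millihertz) 22.05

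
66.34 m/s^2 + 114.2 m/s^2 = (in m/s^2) 180.5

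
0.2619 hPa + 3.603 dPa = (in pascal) 26.55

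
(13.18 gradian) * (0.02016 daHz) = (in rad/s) 0.04174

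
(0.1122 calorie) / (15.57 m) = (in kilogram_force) 0.003075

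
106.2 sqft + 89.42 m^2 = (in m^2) 99.29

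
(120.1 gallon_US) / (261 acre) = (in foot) 1.412e-06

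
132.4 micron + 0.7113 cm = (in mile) 4.502e-06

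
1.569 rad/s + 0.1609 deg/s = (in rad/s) 1.572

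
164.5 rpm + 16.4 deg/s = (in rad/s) 17.51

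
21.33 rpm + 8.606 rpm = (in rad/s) 3.135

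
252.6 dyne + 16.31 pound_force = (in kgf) 7.398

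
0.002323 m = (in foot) 0.007621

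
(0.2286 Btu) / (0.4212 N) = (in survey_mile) 0.3558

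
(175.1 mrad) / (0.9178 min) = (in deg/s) 0.1822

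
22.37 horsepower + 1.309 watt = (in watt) 1.668e+04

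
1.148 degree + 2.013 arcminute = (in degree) 1.182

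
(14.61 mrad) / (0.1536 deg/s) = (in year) 1.728e-07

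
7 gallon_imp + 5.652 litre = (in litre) 37.47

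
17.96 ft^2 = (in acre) 0.0004123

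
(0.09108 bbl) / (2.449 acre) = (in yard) 1.598e-06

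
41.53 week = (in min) 4.186e+05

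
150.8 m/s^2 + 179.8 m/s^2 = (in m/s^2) 330.6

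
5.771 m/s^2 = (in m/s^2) 5.771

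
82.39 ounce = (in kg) 2.336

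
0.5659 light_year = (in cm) 5.354e+17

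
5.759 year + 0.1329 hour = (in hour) 5.045e+04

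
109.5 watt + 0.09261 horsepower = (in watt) 178.6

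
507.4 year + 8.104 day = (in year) 507.4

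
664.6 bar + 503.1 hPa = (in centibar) 6.651e+04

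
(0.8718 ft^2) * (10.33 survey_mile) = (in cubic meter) 1346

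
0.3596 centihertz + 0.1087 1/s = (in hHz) 0.001123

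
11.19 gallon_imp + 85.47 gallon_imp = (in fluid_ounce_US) 1.486e+04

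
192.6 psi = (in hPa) 1.328e+04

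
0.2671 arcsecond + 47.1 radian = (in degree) 2699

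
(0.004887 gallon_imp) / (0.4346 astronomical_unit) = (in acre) 8.444e-20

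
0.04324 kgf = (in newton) 0.424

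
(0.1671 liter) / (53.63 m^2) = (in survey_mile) 1.936e-09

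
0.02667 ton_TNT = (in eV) 6.965e+26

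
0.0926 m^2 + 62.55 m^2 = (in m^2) 62.64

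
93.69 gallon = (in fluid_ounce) 1.199e+04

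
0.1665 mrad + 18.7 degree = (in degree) 18.71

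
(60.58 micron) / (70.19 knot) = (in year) 5.32e-14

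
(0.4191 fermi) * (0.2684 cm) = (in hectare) 1.125e-22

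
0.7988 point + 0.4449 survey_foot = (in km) 0.0001359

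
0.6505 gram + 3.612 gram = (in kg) 0.004262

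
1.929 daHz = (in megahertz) 1.929e-05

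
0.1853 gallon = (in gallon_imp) 0.1543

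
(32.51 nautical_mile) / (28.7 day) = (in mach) 7.131e-05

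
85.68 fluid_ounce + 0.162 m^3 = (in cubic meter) 0.1645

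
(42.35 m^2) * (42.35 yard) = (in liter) 1.64e+06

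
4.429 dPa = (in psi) 6.424e-05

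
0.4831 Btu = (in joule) 509.7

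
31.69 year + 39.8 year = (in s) 2.255e+09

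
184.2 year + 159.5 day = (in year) 184.6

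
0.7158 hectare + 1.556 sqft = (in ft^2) 7.705e+04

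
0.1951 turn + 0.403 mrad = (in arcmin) 4216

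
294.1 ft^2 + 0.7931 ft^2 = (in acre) 0.00677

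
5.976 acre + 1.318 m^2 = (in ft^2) 2.603e+05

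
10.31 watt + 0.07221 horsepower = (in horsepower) 0.08604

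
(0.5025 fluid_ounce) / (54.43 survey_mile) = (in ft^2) 1.826e-09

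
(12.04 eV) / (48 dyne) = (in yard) 4.395e-15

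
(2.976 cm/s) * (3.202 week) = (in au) 3.852e-07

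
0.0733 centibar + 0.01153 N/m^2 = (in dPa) 733.1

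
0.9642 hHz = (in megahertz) 9.642e-05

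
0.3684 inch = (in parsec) 3.033e-19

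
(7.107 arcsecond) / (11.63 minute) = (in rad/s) 4.938e-08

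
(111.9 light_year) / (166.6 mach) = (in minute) 3.11e+11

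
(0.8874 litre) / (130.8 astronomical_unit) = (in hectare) 4.535e-21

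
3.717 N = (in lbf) 0.8356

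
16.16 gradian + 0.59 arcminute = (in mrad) 254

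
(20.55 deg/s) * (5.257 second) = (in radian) 1.886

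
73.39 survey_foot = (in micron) 2.237e+07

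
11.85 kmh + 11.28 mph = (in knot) 16.2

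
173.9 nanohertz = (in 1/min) 1.043e-05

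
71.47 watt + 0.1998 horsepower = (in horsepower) 0.2956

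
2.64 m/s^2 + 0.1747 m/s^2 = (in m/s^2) 2.815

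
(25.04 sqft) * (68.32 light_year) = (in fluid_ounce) 5.084e+22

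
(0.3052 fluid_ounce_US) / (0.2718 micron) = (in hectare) 0.003321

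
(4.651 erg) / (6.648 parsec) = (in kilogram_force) 2.312e-25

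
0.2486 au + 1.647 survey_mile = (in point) 1.054e+14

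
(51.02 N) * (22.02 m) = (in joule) 1123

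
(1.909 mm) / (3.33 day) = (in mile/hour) 1.484e-08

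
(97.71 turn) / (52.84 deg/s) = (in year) 2.111e-05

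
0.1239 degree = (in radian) 0.002162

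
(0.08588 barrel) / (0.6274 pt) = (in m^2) 61.69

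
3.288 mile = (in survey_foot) 1.736e+04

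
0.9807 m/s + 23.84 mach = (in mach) 23.84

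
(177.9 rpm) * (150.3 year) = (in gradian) 5.621e+12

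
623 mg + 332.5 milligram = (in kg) 0.0009555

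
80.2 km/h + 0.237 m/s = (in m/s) 22.51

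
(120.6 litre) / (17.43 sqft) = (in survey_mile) 4.628e-05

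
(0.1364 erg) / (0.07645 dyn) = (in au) 1.193e-13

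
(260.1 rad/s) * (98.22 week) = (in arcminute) 5.312e+13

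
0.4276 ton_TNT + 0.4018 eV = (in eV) 1.117e+28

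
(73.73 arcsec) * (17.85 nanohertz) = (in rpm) 6.093e-11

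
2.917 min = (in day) 0.002026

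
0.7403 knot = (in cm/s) 38.08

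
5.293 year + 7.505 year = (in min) 6.727e+06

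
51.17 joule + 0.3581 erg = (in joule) 51.17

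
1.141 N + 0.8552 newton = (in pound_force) 0.4488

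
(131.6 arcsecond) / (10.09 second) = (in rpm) 0.0006038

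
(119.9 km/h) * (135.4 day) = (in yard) 4.261e+08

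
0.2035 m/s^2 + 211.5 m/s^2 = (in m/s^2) 211.7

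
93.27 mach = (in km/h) 1.143e+05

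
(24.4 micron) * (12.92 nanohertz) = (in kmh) 1.135e-12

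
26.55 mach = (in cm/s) 9.04e+05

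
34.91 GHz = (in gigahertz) 34.91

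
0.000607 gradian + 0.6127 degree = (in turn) 0.001703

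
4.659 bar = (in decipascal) 4.659e+06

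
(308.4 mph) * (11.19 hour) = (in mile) 3451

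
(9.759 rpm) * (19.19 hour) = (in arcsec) 1.456e+10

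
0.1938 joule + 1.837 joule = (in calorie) 0.4854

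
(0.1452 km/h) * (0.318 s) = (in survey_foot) 0.04208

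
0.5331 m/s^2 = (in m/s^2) 0.5331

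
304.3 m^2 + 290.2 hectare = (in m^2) 2.902e+06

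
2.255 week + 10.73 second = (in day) 15.79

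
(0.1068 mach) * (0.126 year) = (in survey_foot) 4.741e+08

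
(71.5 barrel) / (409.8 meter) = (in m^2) 0.02774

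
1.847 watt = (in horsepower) 0.002477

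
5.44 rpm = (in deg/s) 32.64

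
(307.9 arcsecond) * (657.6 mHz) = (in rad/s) 0.0009816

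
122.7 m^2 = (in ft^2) 1321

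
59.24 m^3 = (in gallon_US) 1.565e+04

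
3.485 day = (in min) 5018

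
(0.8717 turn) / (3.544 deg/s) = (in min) 1.476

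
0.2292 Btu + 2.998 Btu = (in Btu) 3.227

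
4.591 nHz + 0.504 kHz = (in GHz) 5.04e-07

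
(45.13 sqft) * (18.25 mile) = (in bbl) 7.745e+05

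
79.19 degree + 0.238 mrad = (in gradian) 88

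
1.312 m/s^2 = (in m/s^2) 1.312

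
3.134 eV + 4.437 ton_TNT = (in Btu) 1.76e+07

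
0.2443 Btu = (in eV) 1.609e+21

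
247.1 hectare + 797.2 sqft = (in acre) 610.6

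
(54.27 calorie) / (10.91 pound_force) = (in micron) 4.679e+06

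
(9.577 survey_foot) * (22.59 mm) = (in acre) 1.629e-05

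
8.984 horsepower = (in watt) 6699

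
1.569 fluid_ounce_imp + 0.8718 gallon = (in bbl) 0.02104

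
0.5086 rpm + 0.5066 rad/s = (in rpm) 5.346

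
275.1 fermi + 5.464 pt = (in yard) 0.002108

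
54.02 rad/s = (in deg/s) 3095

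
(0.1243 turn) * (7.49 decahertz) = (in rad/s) 58.5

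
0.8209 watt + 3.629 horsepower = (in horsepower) 3.63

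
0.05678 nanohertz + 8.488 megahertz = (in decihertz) 8.488e+07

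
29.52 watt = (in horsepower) 0.03959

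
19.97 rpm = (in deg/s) 119.8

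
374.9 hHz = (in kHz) 37.49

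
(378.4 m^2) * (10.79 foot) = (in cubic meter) 1244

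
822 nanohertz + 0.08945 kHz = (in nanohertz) 8.945e+10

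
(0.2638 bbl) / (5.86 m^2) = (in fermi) 7.157e+12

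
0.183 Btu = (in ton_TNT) 4.615e-08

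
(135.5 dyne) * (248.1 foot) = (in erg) 1.025e+06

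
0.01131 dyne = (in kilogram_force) 1.153e-08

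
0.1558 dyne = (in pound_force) 3.503e-07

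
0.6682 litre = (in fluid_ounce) 22.59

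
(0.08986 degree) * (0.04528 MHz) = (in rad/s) 71.02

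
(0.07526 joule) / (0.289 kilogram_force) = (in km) 2.655e-05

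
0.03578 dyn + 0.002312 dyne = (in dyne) 0.03809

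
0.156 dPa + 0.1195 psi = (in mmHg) 6.18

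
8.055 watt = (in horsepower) 0.0108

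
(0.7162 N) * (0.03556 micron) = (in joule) 2.547e-08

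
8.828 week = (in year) 0.1693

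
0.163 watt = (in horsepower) 0.0002186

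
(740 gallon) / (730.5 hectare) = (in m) 3.835e-07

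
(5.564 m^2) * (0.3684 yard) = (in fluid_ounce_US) 6.338e+04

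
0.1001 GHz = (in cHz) 1.001e+10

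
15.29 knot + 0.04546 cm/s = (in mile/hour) 17.6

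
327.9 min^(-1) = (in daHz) 0.5465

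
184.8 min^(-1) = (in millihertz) 3080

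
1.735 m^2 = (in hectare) 0.0001735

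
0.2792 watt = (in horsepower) 0.0003744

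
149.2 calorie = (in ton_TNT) 1.492e-07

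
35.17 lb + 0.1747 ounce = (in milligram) 1.596e+07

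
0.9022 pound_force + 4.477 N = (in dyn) 8.49e+05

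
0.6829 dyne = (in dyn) 0.6829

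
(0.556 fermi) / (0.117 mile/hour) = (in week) 1.758e-20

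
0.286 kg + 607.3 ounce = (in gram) 1.75e+04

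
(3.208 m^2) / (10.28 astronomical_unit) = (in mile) 1.296e-15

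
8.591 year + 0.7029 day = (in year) 8.593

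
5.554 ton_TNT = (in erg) 2.324e+17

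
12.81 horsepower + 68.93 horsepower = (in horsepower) 81.74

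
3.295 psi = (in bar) 0.2272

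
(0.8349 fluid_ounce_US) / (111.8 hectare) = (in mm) 2.208e-08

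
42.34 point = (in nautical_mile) 8.065e-06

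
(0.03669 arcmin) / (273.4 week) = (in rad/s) 6.455e-14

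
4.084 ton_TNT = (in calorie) 4.084e+09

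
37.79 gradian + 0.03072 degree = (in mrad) 594.1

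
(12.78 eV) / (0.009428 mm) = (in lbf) 4.882e-14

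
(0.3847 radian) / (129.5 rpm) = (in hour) 7.88e-06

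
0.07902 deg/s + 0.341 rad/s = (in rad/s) 0.3424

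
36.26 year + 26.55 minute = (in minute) 1.906e+07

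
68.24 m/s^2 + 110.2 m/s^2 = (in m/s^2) 178.4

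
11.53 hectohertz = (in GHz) 1.153e-06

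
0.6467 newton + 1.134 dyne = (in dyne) 6.467e+04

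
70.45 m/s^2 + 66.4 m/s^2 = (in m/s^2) 136.9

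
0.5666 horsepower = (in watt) 422.5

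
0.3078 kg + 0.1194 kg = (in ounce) 15.07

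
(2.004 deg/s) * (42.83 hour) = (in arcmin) 1.854e+07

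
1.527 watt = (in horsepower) 0.002048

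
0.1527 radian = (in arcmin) 524.9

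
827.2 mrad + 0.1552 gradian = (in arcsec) 1.711e+05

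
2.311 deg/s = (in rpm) 0.3852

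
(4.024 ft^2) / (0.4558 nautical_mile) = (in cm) 0.04429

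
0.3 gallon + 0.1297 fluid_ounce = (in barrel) 0.007167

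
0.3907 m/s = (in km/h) 1.407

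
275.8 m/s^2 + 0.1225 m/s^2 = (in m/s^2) 275.9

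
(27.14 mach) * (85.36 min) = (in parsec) 1.534e-09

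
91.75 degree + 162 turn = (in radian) 1019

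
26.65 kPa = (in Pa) 2.665e+04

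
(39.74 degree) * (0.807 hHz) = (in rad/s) 55.97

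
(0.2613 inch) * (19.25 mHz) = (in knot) 0.0002484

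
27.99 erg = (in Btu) 2.653e-09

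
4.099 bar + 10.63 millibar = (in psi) 59.61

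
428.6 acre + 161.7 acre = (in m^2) 2.389e+06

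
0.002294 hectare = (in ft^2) 246.9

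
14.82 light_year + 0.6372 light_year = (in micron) 1.462e+23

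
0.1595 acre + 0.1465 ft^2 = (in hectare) 0.06455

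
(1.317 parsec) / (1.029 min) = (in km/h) 2.37e+15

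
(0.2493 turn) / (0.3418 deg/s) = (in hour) 0.07294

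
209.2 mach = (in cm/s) 7.123e+06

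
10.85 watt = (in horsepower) 0.01455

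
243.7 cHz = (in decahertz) 0.2437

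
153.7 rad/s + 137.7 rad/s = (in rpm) 2783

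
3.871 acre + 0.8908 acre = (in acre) 4.762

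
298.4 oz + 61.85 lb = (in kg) 36.51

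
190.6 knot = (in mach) 0.288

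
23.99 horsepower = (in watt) 1.789e+04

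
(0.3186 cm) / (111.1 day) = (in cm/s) 3.319e-08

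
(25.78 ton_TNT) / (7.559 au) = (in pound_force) 0.02144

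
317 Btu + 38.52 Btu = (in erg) 3.751e+12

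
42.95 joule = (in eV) 2.681e+20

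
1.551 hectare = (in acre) 3.833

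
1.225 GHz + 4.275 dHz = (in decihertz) 1.225e+10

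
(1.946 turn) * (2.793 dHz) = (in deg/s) 195.7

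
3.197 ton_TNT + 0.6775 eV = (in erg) 1.338e+17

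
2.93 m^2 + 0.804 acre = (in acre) 0.8047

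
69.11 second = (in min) 1.152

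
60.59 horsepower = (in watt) 4.518e+04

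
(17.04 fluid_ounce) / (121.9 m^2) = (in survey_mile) 2.569e-09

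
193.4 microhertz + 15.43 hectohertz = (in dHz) 1.543e+04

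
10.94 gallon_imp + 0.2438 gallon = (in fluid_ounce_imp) 1783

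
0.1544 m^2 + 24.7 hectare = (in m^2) 2.47e+05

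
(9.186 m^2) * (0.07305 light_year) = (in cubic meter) 6.349e+15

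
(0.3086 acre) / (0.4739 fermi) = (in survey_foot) 8.646e+18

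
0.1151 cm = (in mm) 1.151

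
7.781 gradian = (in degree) 7.003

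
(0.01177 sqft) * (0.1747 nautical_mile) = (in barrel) 2.225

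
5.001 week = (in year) 0.09591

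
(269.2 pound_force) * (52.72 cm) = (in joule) 631.3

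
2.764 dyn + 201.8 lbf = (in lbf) 201.8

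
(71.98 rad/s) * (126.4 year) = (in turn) 4.567e+10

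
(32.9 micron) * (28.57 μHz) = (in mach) 2.761e-12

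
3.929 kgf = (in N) 38.53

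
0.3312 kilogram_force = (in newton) 3.248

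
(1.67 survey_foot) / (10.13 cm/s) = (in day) 5.816e-05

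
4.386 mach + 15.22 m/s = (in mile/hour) 3375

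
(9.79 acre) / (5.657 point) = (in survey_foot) 6.513e+07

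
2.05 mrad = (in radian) 0.00205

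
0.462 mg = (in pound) 1.019e-06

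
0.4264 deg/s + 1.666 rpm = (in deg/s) 10.42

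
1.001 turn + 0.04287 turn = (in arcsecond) 1.353e+06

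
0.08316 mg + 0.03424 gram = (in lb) 7.567e-05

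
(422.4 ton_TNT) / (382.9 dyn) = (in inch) 1.817e+16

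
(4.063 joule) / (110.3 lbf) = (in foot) 0.02717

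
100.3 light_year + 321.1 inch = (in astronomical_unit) 6.343e+06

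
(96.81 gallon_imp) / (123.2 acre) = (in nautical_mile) 4.766e-10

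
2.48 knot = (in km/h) 4.593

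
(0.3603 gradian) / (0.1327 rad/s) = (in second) 0.04265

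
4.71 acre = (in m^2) 1.906e+04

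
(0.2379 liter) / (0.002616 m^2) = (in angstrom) 9.094e+08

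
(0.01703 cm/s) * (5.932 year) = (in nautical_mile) 17.2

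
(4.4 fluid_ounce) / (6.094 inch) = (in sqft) 0.009049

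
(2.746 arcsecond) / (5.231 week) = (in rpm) 4.018e-11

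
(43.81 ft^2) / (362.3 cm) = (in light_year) 1.187e-16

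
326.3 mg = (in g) 0.3263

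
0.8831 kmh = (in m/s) 0.2453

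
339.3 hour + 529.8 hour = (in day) 36.21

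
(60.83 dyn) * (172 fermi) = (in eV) 653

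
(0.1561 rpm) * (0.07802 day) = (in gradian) 7015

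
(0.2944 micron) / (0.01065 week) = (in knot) 8.885e-11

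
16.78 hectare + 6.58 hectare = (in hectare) 23.36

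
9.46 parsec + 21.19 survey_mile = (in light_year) 30.85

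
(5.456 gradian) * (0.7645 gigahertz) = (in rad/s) 6.552e+07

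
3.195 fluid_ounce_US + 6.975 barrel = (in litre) 1109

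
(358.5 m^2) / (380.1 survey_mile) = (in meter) 0.0005861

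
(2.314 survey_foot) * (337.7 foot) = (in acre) 0.01794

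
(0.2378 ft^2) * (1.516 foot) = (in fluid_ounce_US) 345.2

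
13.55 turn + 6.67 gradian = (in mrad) 8.524e+04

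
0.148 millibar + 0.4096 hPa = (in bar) 0.0005576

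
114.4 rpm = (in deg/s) 686.4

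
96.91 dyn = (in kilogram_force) 9.882e-05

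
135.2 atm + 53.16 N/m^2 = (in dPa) 1.37e+08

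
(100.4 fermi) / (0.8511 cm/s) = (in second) 1.18e-11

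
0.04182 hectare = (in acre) 0.1033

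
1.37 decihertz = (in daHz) 0.0137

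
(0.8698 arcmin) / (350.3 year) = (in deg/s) 1.312e-12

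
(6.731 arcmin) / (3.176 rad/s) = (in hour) 1.712e-07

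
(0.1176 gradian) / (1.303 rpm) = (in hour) 3.761e-06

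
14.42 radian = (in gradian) 918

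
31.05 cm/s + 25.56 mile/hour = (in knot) 22.81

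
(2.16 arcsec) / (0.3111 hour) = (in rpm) 8.929e-08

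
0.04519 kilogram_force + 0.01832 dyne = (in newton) 0.4432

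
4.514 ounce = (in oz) 4.514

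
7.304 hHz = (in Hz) 730.4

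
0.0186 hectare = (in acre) 0.04596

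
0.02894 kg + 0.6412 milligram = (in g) 28.94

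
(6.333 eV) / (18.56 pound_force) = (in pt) 3.484e-17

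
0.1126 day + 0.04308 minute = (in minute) 162.2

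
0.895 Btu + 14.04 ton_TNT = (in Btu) 5.568e+07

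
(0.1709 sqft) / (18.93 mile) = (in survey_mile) 3.238e-10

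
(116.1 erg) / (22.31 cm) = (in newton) 5.204e-05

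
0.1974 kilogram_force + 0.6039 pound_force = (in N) 4.622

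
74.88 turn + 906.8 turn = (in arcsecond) 1.272e+09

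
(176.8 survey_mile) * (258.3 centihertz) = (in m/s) 7.349e+05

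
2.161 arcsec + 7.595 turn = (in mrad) 4.772e+04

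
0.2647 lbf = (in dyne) 1.177e+05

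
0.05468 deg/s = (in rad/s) 0.0009543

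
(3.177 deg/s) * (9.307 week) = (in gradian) 1.987e+07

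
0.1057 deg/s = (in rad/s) 0.001845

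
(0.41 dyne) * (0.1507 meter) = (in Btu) 5.856e-10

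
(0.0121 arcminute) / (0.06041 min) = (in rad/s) 9.711e-07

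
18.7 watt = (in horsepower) 0.02508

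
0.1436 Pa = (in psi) 2.083e-05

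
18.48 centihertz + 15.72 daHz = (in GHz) 1.574e-07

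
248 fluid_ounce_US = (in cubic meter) 0.007334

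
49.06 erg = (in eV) 3.062e+13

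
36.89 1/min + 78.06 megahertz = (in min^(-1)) 4.684e+09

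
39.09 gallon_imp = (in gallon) 46.95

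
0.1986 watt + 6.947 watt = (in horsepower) 0.009582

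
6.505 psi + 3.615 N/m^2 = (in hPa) 448.5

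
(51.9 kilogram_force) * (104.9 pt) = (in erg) 1.883e+08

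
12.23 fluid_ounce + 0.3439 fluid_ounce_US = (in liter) 0.3719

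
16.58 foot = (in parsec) 1.638e-16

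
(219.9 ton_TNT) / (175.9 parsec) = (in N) 1.695e-07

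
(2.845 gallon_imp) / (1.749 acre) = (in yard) 1.998e-06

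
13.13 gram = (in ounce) 0.4631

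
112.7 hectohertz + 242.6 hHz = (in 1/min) 2.132e+06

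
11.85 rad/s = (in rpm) 113.2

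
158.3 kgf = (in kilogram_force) 158.3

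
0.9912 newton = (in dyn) 9.912e+04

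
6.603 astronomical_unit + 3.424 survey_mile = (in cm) 9.878e+13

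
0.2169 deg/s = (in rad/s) 0.003786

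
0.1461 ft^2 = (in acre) 3.354e-06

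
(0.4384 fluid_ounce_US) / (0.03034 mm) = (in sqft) 4.6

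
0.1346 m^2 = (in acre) 3.326e-05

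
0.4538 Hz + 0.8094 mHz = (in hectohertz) 0.004546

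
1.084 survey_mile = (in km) 1.745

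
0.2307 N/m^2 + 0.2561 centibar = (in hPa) 2.563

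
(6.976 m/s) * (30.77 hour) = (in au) 5.165e-06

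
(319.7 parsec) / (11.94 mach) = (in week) 4.012e+09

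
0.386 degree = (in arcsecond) 1390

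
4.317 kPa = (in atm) 0.04261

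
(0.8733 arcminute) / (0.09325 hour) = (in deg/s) 4.336e-05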